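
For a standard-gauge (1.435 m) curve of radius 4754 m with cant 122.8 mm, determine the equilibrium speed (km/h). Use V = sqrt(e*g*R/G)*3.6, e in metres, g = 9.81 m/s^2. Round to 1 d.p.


Convert cant: e = 122.8 mm = 0.1228 m
V_ms = sqrt(0.1228 * 9.81 * 4754 / 1.435)
V_ms = sqrt(3990.934963) = 63.1738 m/s
V = 63.1738 * 3.6 = 227.4 km/h

227.4


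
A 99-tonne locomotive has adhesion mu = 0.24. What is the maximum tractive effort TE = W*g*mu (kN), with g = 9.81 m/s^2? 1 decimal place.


TE_max = W * g * mu
TE_max = 99 * 9.81 * 0.24
TE_max = 971.19 * 0.24
TE_max = 233.1 kN

233.1


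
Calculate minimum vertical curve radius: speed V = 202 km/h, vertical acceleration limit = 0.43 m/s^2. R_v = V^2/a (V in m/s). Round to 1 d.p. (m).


Convert speed: V = 202 / 3.6 = 56.1111 m/s
V^2 = 3148.4568 m^2/s^2
R_v = 3148.4568 / 0.43
R_v = 7322.0 m

7322.0


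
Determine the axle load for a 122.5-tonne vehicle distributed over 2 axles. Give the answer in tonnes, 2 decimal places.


Load per axle = total weight / number of axles
Load = 122.5 / 2
Load = 61.25 tonnes

61.25


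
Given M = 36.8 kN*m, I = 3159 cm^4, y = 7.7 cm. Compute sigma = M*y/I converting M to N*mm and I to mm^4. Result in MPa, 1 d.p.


Convert units:
M = 36.8 kN*m = 36800000 N*mm
y = 7.7 cm = 77 mm
I = 3159 cm^4 = 31590000 mm^4
sigma = 36800000 * 77 / 31590000
sigma = 89.7 MPa

89.7


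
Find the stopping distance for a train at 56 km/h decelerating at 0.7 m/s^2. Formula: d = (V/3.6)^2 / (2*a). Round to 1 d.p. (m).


Convert speed: V = 56 / 3.6 = 15.5556 m/s
V^2 = 241.9753
d = 241.9753 / (2 * 0.7)
d = 241.9753 / 1.4
d = 172.8 m

172.8


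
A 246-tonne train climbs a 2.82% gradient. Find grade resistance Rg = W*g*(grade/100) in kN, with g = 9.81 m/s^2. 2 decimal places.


Rg = W * 9.81 * grade / 100
Rg = 246 * 9.81 * 2.82 / 100
Rg = 2413.26 * 0.0282
Rg = 68.05 kN

68.05


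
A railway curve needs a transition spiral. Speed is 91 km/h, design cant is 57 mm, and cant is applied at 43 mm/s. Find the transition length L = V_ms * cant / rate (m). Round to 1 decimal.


Convert speed: V = 91 / 3.6 = 25.2778 m/s
L = 25.2778 * 57 / 43
L = 1440.8333 / 43
L = 33.5 m

33.5


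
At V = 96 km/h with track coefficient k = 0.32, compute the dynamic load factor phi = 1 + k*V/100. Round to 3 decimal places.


phi = 1 + k * V / 100
phi = 1 + 0.32 * 96 / 100
phi = 1 + 0.3072
phi = 1.307

1.307


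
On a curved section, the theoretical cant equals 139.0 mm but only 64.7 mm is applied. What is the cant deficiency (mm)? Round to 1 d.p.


Cant deficiency = equilibrium cant - actual cant
CD = 139.0 - 64.7
CD = 74.3 mm

74.3


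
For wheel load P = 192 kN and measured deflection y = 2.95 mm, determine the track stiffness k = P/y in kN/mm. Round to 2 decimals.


Track stiffness k = P / y
k = 192 / 2.95
k = 65.08 kN/mm

65.08


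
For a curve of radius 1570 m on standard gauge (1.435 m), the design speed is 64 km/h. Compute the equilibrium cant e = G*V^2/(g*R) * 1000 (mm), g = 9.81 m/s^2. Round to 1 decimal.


Convert speed: V = 64 / 3.6 = 17.7778 m/s
Apply formula: e = 1.435 * 17.7778^2 / (9.81 * 1570)
e = 1.435 * 316.0494 / 15401.7
e = 0.029447 m = 29.4 mm

29.4


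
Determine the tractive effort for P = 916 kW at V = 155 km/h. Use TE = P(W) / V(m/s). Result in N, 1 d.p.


Convert: P = 916 kW = 916000 W
V = 155 / 3.6 = 43.0556 m/s
TE = 916000 / 43.0556
TE = 21274.8 N

21274.8


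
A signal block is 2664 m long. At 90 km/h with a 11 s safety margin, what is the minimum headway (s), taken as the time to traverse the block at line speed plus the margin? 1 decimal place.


V = 90 / 3.6 = 25.0 m/s
Block traversal time = 2664 / 25.0 = 106.56 s
Headway = 106.56 + 11
Headway = 117.6 s

117.6


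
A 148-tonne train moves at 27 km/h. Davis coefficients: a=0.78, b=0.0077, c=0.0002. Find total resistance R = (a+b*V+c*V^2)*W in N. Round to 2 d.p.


b*V = 0.0077 * 27 = 0.2079
c*V^2 = 0.0002 * 729 = 0.1458
R_per_t = 0.78 + 0.2079 + 0.1458 = 1.1337 N/t
R_total = 1.1337 * 148 = 167.79 N

167.79


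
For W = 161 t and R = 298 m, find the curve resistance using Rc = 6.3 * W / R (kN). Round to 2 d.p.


Rc = 6.3 * W / R
Rc = 6.3 * 161 / 298
Rc = 1014.3 / 298
Rc = 3.40 kN

3.40


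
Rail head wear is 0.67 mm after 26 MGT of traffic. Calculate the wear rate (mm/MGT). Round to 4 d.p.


Wear rate = total wear / cumulative tonnage
Rate = 0.67 / 26
Rate = 0.0258 mm/MGT

0.0258


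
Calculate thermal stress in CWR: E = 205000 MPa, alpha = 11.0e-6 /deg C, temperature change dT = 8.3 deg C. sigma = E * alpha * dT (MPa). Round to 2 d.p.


sigma = E * alpha * dT
sigma = 205000 * 11.0e-6 * 8.3
sigma = 2.255 * 8.3
sigma = 18.72 MPa

18.72


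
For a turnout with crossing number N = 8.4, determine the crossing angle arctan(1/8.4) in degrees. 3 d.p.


1/N = 1/8.4 = 0.119048
angle = arctan(0.119048) = 0.11849 rad
angle = 0.11849 * 180/pi = 6.789 degrees

6.789


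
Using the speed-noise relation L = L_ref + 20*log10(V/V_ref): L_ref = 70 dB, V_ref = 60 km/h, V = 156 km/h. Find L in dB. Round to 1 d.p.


V/V_ref = 156 / 60 = 2.6
log10(2.6) = 0.414973
20 * 0.414973 = 8.2995
L = 70 + 8.2995 = 78.3 dB

78.3


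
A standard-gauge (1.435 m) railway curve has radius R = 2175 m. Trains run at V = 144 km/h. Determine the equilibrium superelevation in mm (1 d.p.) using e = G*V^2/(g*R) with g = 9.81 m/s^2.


Convert speed: V = 144 / 3.6 = 40.0 m/s
Apply formula: e = 1.435 * 40.0^2 / (9.81 * 2175)
e = 1.435 * 1600.0 / 21336.75
e = 0.107608 m = 107.6 mm

107.6


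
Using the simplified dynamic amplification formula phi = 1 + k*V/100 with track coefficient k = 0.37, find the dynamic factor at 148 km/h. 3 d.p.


phi = 1 + k * V / 100
phi = 1 + 0.37 * 148 / 100
phi = 1 + 0.5476
phi = 1.548

1.548


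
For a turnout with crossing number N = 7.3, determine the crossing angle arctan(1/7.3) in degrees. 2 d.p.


1/N = 1/7.3 = 0.136986
angle = arctan(0.136986) = 0.136139 rad
angle = 0.136139 * 180/pi = 7.80 degrees

7.80


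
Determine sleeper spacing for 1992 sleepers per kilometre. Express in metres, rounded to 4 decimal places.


Spacing = 1000 m / number of sleepers
Spacing = 1000 / 1992
Spacing = 0.5020 m

0.5020


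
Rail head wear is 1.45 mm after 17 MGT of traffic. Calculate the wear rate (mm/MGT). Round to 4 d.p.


Wear rate = total wear / cumulative tonnage
Rate = 1.45 / 17
Rate = 0.0853 mm/MGT

0.0853


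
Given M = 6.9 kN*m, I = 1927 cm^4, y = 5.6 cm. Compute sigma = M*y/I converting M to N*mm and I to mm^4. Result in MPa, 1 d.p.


Convert units:
M = 6.9 kN*m = 6900000 N*mm
y = 5.6 cm = 56 mm
I = 1927 cm^4 = 19270000 mm^4
sigma = 6900000 * 56 / 19270000
sigma = 20.1 MPa

20.1


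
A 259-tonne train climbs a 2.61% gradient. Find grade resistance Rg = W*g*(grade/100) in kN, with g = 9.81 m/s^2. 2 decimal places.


Rg = W * 9.81 * grade / 100
Rg = 259 * 9.81 * 2.61 / 100
Rg = 2540.79 * 0.0261
Rg = 66.31 kN

66.31


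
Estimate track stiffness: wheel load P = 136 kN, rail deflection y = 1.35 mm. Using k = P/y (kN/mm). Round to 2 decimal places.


Track stiffness k = P / y
k = 136 / 1.35
k = 100.74 kN/mm

100.74


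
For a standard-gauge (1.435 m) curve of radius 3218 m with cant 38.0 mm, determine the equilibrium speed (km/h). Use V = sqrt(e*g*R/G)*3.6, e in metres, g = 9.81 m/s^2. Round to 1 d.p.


Convert cant: e = 38.0 mm = 0.0380 m
V_ms = sqrt(0.0380 * 9.81 * 3218 / 1.435)
V_ms = sqrt(835.962397) = 28.913 m/s
V = 28.913 * 3.6 = 104.1 km/h

104.1


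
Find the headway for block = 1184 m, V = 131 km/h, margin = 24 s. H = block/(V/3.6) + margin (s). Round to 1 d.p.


V = 131 / 3.6 = 36.3889 m/s
Block traversal time = 1184 / 36.3889 = 32.5374 s
Headway = 32.5374 + 24
Headway = 56.5 s

56.5


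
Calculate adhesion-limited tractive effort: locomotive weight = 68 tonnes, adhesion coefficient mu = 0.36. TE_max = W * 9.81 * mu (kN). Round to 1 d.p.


TE_max = W * g * mu
TE_max = 68 * 9.81 * 0.36
TE_max = 667.08 * 0.36
TE_max = 240.1 kN

240.1


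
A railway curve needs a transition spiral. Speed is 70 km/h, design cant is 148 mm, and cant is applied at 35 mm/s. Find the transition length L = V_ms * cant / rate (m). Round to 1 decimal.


Convert speed: V = 70 / 3.6 = 19.4444 m/s
L = 19.4444 * 148 / 35
L = 2877.7778 / 35
L = 82.2 m

82.2


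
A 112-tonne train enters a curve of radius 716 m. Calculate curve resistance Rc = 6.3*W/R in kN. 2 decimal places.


Rc = 6.3 * W / R
Rc = 6.3 * 112 / 716
Rc = 705.6 / 716
Rc = 0.99 kN

0.99


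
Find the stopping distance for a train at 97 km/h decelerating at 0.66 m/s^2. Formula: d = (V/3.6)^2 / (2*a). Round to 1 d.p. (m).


Convert speed: V = 97 / 3.6 = 26.9444 m/s
V^2 = 726.0031
d = 726.0031 / (2 * 0.66)
d = 726.0031 / 1.32
d = 550.0 m

550.0


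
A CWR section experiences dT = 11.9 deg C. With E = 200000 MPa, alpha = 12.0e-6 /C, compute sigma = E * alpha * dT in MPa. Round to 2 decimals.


sigma = E * alpha * dT
sigma = 200000 * 12.0e-6 * 11.9
sigma = 2.4 * 11.9
sigma = 28.56 MPa

28.56


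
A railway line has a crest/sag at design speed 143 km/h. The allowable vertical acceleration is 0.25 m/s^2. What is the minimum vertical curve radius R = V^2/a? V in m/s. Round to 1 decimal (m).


Convert speed: V = 143 / 3.6 = 39.7222 m/s
V^2 = 1577.8549 m^2/s^2
R_v = 1577.8549 / 0.25
R_v = 6311.4 m

6311.4


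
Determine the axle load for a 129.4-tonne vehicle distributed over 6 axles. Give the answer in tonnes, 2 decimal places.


Load per axle = total weight / number of axles
Load = 129.4 / 6
Load = 21.57 tonnes

21.57


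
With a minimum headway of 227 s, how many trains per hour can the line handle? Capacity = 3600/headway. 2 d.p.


Capacity = 3600 / headway
Capacity = 3600 / 227
Capacity = 15.86 trains/hour

15.86


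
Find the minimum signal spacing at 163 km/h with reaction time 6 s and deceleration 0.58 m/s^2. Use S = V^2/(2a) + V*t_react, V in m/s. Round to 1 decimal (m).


V = 163 / 3.6 = 45.2778 m/s
Braking distance = 45.2778^2 / (2*0.58) = 1767.3079 m
Sighting distance = 45.2778 * 6 = 271.6667 m
S = 1767.3079 + 271.6667 = 2039.0 m

2039.0


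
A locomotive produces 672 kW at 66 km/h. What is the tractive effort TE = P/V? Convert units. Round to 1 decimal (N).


Convert: P = 672 kW = 672000 W
V = 66 / 3.6 = 18.3333 m/s
TE = 672000 / 18.3333
TE = 36654.5 N

36654.5


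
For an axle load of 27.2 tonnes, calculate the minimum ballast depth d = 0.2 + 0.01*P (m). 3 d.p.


d = 0.2 + 0.01 * 27.2
d = 0.2 + 0.272
d = 0.472 m

0.472


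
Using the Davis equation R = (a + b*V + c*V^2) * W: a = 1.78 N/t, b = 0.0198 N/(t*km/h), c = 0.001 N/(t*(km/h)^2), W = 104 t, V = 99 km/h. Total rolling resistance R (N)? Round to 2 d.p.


b*V = 0.0198 * 99 = 1.9602
c*V^2 = 0.001 * 9801 = 9.801
R_per_t = 1.78 + 1.9602 + 9.801 = 13.5412 N/t
R_total = 13.5412 * 104 = 1408.28 N

1408.28


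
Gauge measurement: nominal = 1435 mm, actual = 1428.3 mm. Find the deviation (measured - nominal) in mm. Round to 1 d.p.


Deviation = measured - nominal
Deviation = 1428.3 - 1435
Deviation = -6.7 mm

-6.7


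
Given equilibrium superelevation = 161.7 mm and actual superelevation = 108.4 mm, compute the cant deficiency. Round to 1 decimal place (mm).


Cant deficiency = equilibrium cant - actual cant
CD = 161.7 - 108.4
CD = 53.3 mm

53.3


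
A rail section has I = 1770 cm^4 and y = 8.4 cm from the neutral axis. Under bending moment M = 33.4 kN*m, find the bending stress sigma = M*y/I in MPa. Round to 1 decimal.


Convert units:
M = 33.4 kN*m = 33400000 N*mm
y = 8.4 cm = 84 mm
I = 1770 cm^4 = 17700000 mm^4
sigma = 33400000 * 84 / 17700000
sigma = 158.5 MPa

158.5


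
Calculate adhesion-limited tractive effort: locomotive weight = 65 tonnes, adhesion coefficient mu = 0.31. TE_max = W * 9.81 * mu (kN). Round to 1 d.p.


TE_max = W * g * mu
TE_max = 65 * 9.81 * 0.31
TE_max = 637.65 * 0.31
TE_max = 197.7 kN

197.7


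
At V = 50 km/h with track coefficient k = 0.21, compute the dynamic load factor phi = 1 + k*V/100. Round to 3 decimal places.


phi = 1 + k * V / 100
phi = 1 + 0.21 * 50 / 100
phi = 1 + 0.105
phi = 1.105

1.105


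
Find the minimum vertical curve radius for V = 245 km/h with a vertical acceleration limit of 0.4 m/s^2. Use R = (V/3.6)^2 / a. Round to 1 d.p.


Convert speed: V = 245 / 3.6 = 68.0556 m/s
V^2 = 4631.5586 m^2/s^2
R_v = 4631.5586 / 0.4
R_v = 11578.9 m

11578.9


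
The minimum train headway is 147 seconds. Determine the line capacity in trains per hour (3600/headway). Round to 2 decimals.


Capacity = 3600 / headway
Capacity = 3600 / 147
Capacity = 24.49 trains/hour

24.49


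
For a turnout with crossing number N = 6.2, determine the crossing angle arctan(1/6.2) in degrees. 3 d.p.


1/N = 1/6.2 = 0.16129
angle = arctan(0.16129) = 0.159913 rad
angle = 0.159913 * 180/pi = 9.162 degrees

9.162


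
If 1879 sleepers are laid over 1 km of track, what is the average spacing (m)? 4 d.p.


Spacing = 1000 m / number of sleepers
Spacing = 1000 / 1879
Spacing = 0.5322 m

0.5322


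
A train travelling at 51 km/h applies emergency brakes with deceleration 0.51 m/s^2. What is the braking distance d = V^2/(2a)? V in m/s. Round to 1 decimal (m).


Convert speed: V = 51 / 3.6 = 14.1667 m/s
V^2 = 200.6944
d = 200.6944 / (2 * 0.51)
d = 200.6944 / 1.02
d = 196.8 m

196.8


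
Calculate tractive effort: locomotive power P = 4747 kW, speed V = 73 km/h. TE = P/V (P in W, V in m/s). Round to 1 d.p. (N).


Convert: P = 4747 kW = 4747000 W
V = 73 / 3.6 = 20.2778 m/s
TE = 4747000 / 20.2778
TE = 234098.6 N

234098.6


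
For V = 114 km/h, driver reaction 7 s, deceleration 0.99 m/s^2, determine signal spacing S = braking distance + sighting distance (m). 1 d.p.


V = 114 / 3.6 = 31.6667 m/s
Braking distance = 31.6667^2 / (2*0.99) = 506.4534 m
Sighting distance = 31.6667 * 7 = 221.6667 m
S = 506.4534 + 221.6667 = 728.1 m

728.1


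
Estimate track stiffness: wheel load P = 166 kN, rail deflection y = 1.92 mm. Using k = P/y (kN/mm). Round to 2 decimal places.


Track stiffness k = P / y
k = 166 / 1.92
k = 86.46 kN/mm

86.46


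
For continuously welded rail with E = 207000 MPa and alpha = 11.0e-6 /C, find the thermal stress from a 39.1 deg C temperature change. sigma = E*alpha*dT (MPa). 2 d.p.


sigma = E * alpha * dT
sigma = 207000 * 11.0e-6 * 39.1
sigma = 2.277 * 39.1
sigma = 89.03 MPa

89.03


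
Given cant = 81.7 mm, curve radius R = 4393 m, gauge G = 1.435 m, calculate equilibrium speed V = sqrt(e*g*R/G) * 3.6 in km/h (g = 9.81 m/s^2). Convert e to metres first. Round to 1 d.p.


Convert cant: e = 81.7 mm = 0.0817 m
V_ms = sqrt(0.0817 * 9.81 * 4393 / 1.435)
V_ms = sqrt(2453.580809) = 49.5336 m/s
V = 49.5336 * 3.6 = 178.3 km/h

178.3


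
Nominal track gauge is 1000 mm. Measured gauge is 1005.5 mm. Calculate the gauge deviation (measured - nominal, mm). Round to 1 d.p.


Deviation = measured - nominal
Deviation = 1005.5 - 1000
Deviation = 5.5 mm

5.5


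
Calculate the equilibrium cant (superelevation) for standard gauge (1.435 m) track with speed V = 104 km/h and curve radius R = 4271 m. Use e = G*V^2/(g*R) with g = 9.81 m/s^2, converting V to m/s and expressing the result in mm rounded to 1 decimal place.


Convert speed: V = 104 / 3.6 = 28.8889 m/s
Apply formula: e = 1.435 * 28.8889^2 / (9.81 * 4271)
e = 1.435 * 834.5679 / 41898.51
e = 0.028583 m = 28.6 mm

28.6


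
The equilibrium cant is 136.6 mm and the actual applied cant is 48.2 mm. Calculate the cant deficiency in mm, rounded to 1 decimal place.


Cant deficiency = equilibrium cant - actual cant
CD = 136.6 - 48.2
CD = 88.4 mm

88.4


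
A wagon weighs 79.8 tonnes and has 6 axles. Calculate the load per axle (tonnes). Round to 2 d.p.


Load per axle = total weight / number of axles
Load = 79.8 / 6
Load = 13.30 tonnes

13.30


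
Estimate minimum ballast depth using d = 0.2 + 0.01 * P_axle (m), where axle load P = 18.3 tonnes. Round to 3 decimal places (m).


d = 0.2 + 0.01 * 18.3
d = 0.2 + 0.183
d = 0.383 m

0.383


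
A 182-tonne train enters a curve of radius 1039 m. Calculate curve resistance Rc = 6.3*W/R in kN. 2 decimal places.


Rc = 6.3 * W / R
Rc = 6.3 * 182 / 1039
Rc = 1146.6 / 1039
Rc = 1.10 kN

1.10


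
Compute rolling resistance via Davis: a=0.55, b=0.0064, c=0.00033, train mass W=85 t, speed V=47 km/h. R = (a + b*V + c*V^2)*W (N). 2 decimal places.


b*V = 0.0064 * 47 = 0.3008
c*V^2 = 0.00033 * 2209 = 0.72897
R_per_t = 0.55 + 0.3008 + 0.72897 = 1.57977 N/t
R_total = 1.57977 * 85 = 134.28 N

134.28


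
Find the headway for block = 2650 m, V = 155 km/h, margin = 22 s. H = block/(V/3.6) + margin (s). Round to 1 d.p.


V = 155 / 3.6 = 43.0556 m/s
Block traversal time = 2650 / 43.0556 = 61.5484 s
Headway = 61.5484 + 22
Headway = 83.5 s

83.5


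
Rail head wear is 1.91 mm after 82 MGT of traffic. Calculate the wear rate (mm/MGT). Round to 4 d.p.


Wear rate = total wear / cumulative tonnage
Rate = 1.91 / 82
Rate = 0.0233 mm/MGT

0.0233


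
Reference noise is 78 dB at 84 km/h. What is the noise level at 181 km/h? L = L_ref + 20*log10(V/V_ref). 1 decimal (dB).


V/V_ref = 181 / 84 = 2.154762
log10(2.154762) = 0.333399
20 * 0.333399 = 6.668
L = 78 + 6.668 = 84.7 dB

84.7


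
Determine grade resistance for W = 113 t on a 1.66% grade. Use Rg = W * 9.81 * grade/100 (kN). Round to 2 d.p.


Rg = W * 9.81 * grade / 100
Rg = 113 * 9.81 * 1.66 / 100
Rg = 1108.53 * 0.0166
Rg = 18.40 kN

18.40


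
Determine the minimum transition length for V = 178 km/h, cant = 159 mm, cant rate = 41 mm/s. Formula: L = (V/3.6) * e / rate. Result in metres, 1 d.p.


Convert speed: V = 178 / 3.6 = 49.4444 m/s
L = 49.4444 * 159 / 41
L = 7861.6667 / 41
L = 191.7 m

191.7


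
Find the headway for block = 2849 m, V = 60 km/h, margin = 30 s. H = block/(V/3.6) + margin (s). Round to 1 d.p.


V = 60 / 3.6 = 16.6667 m/s
Block traversal time = 2849 / 16.6667 = 170.94 s
Headway = 170.94 + 30
Headway = 200.9 s

200.9


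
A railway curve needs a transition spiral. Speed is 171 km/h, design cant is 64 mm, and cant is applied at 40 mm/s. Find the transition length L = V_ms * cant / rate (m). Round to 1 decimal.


Convert speed: V = 171 / 3.6 = 47.5 m/s
L = 47.5 * 64 / 40
L = 3040.0 / 40
L = 76.0 m

76.0


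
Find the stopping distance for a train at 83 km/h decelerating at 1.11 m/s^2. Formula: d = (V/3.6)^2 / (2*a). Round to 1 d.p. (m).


Convert speed: V = 83 / 3.6 = 23.0556 m/s
V^2 = 531.5586
d = 531.5586 / (2 * 1.11)
d = 531.5586 / 2.22
d = 239.4 m

239.4


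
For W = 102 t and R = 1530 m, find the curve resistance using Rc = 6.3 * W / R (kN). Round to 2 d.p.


Rc = 6.3 * W / R
Rc = 6.3 * 102 / 1530
Rc = 642.6 / 1530
Rc = 0.42 kN

0.42


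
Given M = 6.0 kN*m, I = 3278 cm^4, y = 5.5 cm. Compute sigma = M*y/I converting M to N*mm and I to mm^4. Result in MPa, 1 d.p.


Convert units:
M = 6.0 kN*m = 6000000 N*mm
y = 5.5 cm = 55 mm
I = 3278 cm^4 = 32780000 mm^4
sigma = 6000000 * 55 / 32780000
sigma = 10.1 MPa

10.1


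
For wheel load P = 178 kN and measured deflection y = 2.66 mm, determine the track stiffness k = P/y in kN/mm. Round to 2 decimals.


Track stiffness k = P / y
k = 178 / 2.66
k = 66.92 kN/mm

66.92


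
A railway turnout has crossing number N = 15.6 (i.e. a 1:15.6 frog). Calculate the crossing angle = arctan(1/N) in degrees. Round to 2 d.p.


1/N = 1/15.6 = 0.064103
angle = arctan(0.064103) = 0.064015 rad
angle = 0.064015 * 180/pi = 3.67 degrees

3.67


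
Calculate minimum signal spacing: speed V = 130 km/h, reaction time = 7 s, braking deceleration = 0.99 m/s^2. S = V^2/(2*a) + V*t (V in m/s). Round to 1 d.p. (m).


V = 130 / 3.6 = 36.1111 m/s
Braking distance = 36.1111^2 / (2*0.99) = 658.5921 m
Sighting distance = 36.1111 * 7 = 252.7778 m
S = 658.5921 + 252.7778 = 911.4 m

911.4


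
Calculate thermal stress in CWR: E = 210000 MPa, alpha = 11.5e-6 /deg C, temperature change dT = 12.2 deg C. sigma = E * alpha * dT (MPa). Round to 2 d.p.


sigma = E * alpha * dT
sigma = 210000 * 11.5e-6 * 12.2
sigma = 2.415 * 12.2
sigma = 29.46 MPa

29.46


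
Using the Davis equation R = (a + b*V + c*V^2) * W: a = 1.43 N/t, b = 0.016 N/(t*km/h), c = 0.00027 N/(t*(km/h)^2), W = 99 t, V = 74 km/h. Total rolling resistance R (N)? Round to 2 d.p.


b*V = 0.016 * 74 = 1.184
c*V^2 = 0.00027 * 5476 = 1.47852
R_per_t = 1.43 + 1.184 + 1.47852 = 4.09252 N/t
R_total = 4.09252 * 99 = 405.16 N

405.16


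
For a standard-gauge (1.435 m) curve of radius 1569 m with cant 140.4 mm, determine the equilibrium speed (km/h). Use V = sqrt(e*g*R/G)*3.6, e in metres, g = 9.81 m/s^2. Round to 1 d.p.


Convert cant: e = 140.4 mm = 0.1404 m
V_ms = sqrt(0.1404 * 9.81 * 1569 / 1.435)
V_ms = sqrt(1505.938227) = 38.8064 m/s
V = 38.8064 * 3.6 = 139.7 km/h

139.7


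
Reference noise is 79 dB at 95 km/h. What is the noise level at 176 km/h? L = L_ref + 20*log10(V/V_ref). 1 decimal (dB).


V/V_ref = 176 / 95 = 1.852632
log10(1.852632) = 0.267789
20 * 0.267789 = 5.3558
L = 79 + 5.3558 = 84.4 dB

84.4


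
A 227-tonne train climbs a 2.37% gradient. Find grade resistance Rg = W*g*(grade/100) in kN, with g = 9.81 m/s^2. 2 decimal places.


Rg = W * 9.81 * grade / 100
Rg = 227 * 9.81 * 2.37 / 100
Rg = 2226.87 * 0.0237
Rg = 52.78 kN

52.78


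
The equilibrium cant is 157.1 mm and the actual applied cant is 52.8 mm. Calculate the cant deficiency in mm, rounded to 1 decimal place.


Cant deficiency = equilibrium cant - actual cant
CD = 157.1 - 52.8
CD = 104.3 mm

104.3


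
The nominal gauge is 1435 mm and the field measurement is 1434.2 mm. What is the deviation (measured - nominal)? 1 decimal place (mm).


Deviation = measured - nominal
Deviation = 1434.2 - 1435
Deviation = -0.8 mm

-0.8


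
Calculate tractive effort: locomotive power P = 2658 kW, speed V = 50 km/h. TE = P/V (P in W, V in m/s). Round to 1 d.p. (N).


Convert: P = 2658 kW = 2658000 W
V = 50 / 3.6 = 13.8889 m/s
TE = 2658000 / 13.8889
TE = 191376.0 N

191376.0


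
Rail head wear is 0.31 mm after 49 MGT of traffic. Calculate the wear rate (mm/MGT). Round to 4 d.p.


Wear rate = total wear / cumulative tonnage
Rate = 0.31 / 49
Rate = 0.0063 mm/MGT

0.0063


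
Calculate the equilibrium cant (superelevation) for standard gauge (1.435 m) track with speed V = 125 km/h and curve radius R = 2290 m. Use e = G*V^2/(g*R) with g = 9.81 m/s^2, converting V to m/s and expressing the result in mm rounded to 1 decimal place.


Convert speed: V = 125 / 3.6 = 34.7222 m/s
Apply formula: e = 1.435 * 34.7222^2 / (9.81 * 2290)
e = 1.435 * 1205.6327 / 22464.9
e = 0.077013 m = 77.0 mm

77.0


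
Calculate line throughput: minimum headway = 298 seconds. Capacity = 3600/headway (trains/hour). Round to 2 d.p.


Capacity = 3600 / headway
Capacity = 3600 / 298
Capacity = 12.08 trains/hour

12.08


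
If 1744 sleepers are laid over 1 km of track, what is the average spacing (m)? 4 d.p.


Spacing = 1000 m / number of sleepers
Spacing = 1000 / 1744
Spacing = 0.5734 m

0.5734


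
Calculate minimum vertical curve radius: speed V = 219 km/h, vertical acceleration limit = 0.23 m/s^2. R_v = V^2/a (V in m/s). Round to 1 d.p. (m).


Convert speed: V = 219 / 3.6 = 60.8333 m/s
V^2 = 3700.6944 m^2/s^2
R_v = 3700.6944 / 0.23
R_v = 16090.0 m

16090.0


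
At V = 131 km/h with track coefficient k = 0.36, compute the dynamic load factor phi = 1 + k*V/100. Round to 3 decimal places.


phi = 1 + k * V / 100
phi = 1 + 0.36 * 131 / 100
phi = 1 + 0.4716
phi = 1.472

1.472


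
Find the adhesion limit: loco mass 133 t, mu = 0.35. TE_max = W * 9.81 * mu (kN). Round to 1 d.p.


TE_max = W * g * mu
TE_max = 133 * 9.81 * 0.35
TE_max = 1304.73 * 0.35
TE_max = 456.7 kN

456.7


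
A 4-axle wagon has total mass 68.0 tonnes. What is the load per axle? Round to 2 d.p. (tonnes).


Load per axle = total weight / number of axles
Load = 68.0 / 4
Load = 17.00 tonnes

17.00


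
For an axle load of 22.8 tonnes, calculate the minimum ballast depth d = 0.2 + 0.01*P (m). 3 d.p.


d = 0.2 + 0.01 * 22.8
d = 0.2 + 0.228
d = 0.428 m

0.428


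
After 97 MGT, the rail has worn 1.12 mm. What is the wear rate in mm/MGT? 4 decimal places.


Wear rate = total wear / cumulative tonnage
Rate = 1.12 / 97
Rate = 0.0115 mm/MGT

0.0115


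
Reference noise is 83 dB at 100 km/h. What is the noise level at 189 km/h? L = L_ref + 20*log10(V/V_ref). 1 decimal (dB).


V/V_ref = 189 / 100 = 1.89
log10(1.89) = 0.276462
20 * 0.276462 = 5.5292
L = 83 + 5.5292 = 88.5 dB

88.5


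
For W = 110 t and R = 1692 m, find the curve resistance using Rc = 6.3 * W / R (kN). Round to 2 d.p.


Rc = 6.3 * W / R
Rc = 6.3 * 110 / 1692
Rc = 693.0 / 1692
Rc = 0.41 kN

0.41


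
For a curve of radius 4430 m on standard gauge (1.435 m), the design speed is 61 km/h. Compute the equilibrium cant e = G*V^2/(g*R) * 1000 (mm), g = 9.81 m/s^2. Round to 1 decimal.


Convert speed: V = 61 / 3.6 = 16.9444 m/s
Apply formula: e = 1.435 * 16.9444^2 / (9.81 * 4430)
e = 1.435 * 287.1142 / 43458.3
e = 0.009481 m = 9.5 mm

9.5


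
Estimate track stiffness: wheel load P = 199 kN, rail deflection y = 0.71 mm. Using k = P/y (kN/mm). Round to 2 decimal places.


Track stiffness k = P / y
k = 199 / 0.71
k = 280.28 kN/mm

280.28


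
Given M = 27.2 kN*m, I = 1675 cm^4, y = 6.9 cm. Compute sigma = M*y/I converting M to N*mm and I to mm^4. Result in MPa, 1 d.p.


Convert units:
M = 27.2 kN*m = 27200000 N*mm
y = 6.9 cm = 69 mm
I = 1675 cm^4 = 16750000 mm^4
sigma = 27200000 * 69 / 16750000
sigma = 112.0 MPa

112.0


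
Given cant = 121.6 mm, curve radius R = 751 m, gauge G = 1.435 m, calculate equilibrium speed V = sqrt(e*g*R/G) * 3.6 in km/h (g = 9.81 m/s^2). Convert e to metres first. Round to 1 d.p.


Convert cant: e = 121.6 mm = 0.1216 m
V_ms = sqrt(0.1216 * 9.81 * 751 / 1.435)
V_ms = sqrt(624.296095) = 24.9859 m/s
V = 24.9859 * 3.6 = 89.9 km/h

89.9


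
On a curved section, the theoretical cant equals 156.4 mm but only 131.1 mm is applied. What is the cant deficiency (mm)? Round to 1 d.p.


Cant deficiency = equilibrium cant - actual cant
CD = 156.4 - 131.1
CD = 25.3 mm

25.3


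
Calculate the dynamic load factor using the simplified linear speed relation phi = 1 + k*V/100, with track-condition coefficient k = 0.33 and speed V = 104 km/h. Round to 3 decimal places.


phi = 1 + k * V / 100
phi = 1 + 0.33 * 104 / 100
phi = 1 + 0.3432
phi = 1.343

1.343


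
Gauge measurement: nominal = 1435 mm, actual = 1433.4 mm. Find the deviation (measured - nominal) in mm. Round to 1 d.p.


Deviation = measured - nominal
Deviation = 1433.4 - 1435
Deviation = -1.6 mm

-1.6


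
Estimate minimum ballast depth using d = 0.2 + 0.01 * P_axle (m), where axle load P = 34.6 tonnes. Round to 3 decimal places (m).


d = 0.2 + 0.01 * 34.6
d = 0.2 + 0.346
d = 0.546 m

0.546


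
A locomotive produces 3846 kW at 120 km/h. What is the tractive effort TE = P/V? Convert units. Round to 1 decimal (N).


Convert: P = 3846 kW = 3846000 W
V = 120 / 3.6 = 33.3333 m/s
TE = 3846000 / 33.3333
TE = 115380.0 N

115380.0


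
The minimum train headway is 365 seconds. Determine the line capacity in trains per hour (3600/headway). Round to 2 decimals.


Capacity = 3600 / headway
Capacity = 3600 / 365
Capacity = 9.86 trains/hour

9.86


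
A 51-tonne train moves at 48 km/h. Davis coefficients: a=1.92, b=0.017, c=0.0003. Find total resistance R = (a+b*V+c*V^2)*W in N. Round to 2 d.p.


b*V = 0.017 * 48 = 0.816
c*V^2 = 0.0003 * 2304 = 0.6912
R_per_t = 1.92 + 0.816 + 0.6912 = 3.4272 N/t
R_total = 3.4272 * 51 = 174.79 N

174.79


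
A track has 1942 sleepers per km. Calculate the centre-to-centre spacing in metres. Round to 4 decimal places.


Spacing = 1000 m / number of sleepers
Spacing = 1000 / 1942
Spacing = 0.5149 m

0.5149


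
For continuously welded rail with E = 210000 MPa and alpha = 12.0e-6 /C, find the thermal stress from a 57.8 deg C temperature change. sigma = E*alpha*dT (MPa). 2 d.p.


sigma = E * alpha * dT
sigma = 210000 * 12.0e-6 * 57.8
sigma = 2.52 * 57.8
sigma = 145.66 MPa

145.66


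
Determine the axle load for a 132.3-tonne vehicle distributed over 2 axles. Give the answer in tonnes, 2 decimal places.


Load per axle = total weight / number of axles
Load = 132.3 / 2
Load = 66.15 tonnes

66.15


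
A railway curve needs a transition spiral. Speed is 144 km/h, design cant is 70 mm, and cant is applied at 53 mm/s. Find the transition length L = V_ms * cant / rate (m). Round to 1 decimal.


Convert speed: V = 144 / 3.6 = 40.0 m/s
L = 40.0 * 70 / 53
L = 2800.0 / 53
L = 52.8 m

52.8


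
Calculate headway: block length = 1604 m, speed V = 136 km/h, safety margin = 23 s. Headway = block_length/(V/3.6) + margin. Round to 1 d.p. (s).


V = 136 / 3.6 = 37.7778 m/s
Block traversal time = 1604 / 37.7778 = 42.4588 s
Headway = 42.4588 + 23
Headway = 65.5 s

65.5


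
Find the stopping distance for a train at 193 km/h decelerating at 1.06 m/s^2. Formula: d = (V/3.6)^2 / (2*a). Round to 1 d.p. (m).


Convert speed: V = 193 / 3.6 = 53.6111 m/s
V^2 = 2874.1512
d = 2874.1512 / (2 * 1.06)
d = 2874.1512 / 2.12
d = 1355.7 m

1355.7


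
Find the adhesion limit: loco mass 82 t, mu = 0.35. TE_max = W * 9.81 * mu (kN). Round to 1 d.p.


TE_max = W * g * mu
TE_max = 82 * 9.81 * 0.35
TE_max = 804.42 * 0.35
TE_max = 281.5 kN

281.5


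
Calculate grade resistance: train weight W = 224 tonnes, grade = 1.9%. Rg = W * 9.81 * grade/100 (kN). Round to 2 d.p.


Rg = W * 9.81 * grade / 100
Rg = 224 * 9.81 * 1.9 / 100
Rg = 2197.44 * 0.019
Rg = 41.75 kN

41.75


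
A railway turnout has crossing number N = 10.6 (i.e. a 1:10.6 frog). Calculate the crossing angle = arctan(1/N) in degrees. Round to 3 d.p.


1/N = 1/10.6 = 0.09434
angle = arctan(0.09434) = 0.094061 rad
angle = 0.094061 * 180/pi = 5.389 degrees

5.389


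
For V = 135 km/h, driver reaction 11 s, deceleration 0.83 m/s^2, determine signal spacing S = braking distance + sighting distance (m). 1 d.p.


V = 135 / 3.6 = 37.5 m/s
Braking distance = 37.5^2 / (2*0.83) = 847.1386 m
Sighting distance = 37.5 * 11 = 412.5 m
S = 847.1386 + 412.5 = 1259.6 m

1259.6


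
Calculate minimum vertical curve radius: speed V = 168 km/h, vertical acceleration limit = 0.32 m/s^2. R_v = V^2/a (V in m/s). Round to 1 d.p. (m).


Convert speed: V = 168 / 3.6 = 46.6667 m/s
V^2 = 2177.7778 m^2/s^2
R_v = 2177.7778 / 0.32
R_v = 6805.6 m

6805.6


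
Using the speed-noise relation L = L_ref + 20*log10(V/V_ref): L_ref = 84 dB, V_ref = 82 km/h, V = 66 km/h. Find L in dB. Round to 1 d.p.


V/V_ref = 66 / 82 = 0.804878
log10(0.804878) = -0.09427
20 * -0.09427 = -1.8854
L = 84 + -1.8854 = 82.1 dB

82.1


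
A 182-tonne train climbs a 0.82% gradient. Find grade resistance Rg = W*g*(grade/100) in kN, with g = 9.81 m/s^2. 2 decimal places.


Rg = W * 9.81 * grade / 100
Rg = 182 * 9.81 * 0.82 / 100
Rg = 1785.42 * 0.0082
Rg = 14.64 kN

14.64


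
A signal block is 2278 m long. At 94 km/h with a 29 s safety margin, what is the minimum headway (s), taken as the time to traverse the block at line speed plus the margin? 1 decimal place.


V = 94 / 3.6 = 26.1111 m/s
Block traversal time = 2278 / 26.1111 = 87.2426 s
Headway = 87.2426 + 29
Headway = 116.2 s

116.2


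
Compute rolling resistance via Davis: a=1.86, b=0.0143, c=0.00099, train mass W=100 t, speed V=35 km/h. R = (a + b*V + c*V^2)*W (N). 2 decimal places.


b*V = 0.0143 * 35 = 0.5005
c*V^2 = 0.00099 * 1225 = 1.21275
R_per_t = 1.86 + 0.5005 + 1.21275 = 3.57325 N/t
R_total = 3.57325 * 100 = 357.33 N

357.33


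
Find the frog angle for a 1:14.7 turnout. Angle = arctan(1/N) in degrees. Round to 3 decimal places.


1/N = 1/14.7 = 0.068027
angle = arctan(0.068027) = 0.067923 rad
angle = 0.067923 * 180/pi = 3.892 degrees

3.892


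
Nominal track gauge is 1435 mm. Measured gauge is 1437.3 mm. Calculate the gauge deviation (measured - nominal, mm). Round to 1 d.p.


Deviation = measured - nominal
Deviation = 1437.3 - 1435
Deviation = 2.3 mm

2.3


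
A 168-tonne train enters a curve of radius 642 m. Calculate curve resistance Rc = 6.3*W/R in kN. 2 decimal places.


Rc = 6.3 * W / R
Rc = 6.3 * 168 / 642
Rc = 1058.4 / 642
Rc = 1.65 kN

1.65


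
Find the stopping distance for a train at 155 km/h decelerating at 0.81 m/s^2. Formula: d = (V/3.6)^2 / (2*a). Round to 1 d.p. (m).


Convert speed: V = 155 / 3.6 = 43.0556 m/s
V^2 = 1853.7809
d = 1853.7809 / (2 * 0.81)
d = 1853.7809 / 1.62
d = 1144.3 m

1144.3


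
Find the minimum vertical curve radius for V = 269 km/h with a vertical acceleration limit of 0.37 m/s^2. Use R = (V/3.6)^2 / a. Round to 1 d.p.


Convert speed: V = 269 / 3.6 = 74.7222 m/s
V^2 = 5583.4105 m^2/s^2
R_v = 5583.4105 / 0.37
R_v = 15090.3 m

15090.3


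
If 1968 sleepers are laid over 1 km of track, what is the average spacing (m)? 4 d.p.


Spacing = 1000 m / number of sleepers
Spacing = 1000 / 1968
Spacing = 0.5081 m

0.5081


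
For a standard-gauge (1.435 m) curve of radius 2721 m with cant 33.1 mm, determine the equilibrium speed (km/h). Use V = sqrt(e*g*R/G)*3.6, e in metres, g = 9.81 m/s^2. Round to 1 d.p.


Convert cant: e = 33.1 mm = 0.0331 m
V_ms = sqrt(0.0331 * 9.81 * 2721 / 1.435)
V_ms = sqrt(615.706363) = 24.8134 m/s
V = 24.8134 * 3.6 = 89.3 km/h

89.3


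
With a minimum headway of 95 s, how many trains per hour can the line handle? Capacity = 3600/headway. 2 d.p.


Capacity = 3600 / headway
Capacity = 3600 / 95
Capacity = 37.89 trains/hour

37.89


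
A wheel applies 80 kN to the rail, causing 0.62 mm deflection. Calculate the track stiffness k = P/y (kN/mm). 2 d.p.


Track stiffness k = P / y
k = 80 / 0.62
k = 129.03 kN/mm

129.03


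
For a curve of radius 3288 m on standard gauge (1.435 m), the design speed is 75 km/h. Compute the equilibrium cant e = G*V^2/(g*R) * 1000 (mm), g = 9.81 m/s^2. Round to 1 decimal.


Convert speed: V = 75 / 3.6 = 20.8333 m/s
Apply formula: e = 1.435 * 20.8333^2 / (9.81 * 3288)
e = 1.435 * 434.0278 / 32255.28
e = 0.019309 m = 19.3 mm

19.3


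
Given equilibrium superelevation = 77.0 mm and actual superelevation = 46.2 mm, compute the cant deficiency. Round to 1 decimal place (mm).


Cant deficiency = equilibrium cant - actual cant
CD = 77.0 - 46.2
CD = 30.8 mm

30.8


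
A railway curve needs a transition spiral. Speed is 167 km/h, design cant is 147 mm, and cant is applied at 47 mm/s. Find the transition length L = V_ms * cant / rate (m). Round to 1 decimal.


Convert speed: V = 167 / 3.6 = 46.3889 m/s
L = 46.3889 * 147 / 47
L = 6819.1667 / 47
L = 145.1 m

145.1


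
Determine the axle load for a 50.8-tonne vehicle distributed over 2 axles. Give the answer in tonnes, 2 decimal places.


Load per axle = total weight / number of axles
Load = 50.8 / 2
Load = 25.40 tonnes

25.40


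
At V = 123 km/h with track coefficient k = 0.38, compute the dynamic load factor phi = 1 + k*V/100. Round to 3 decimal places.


phi = 1 + k * V / 100
phi = 1 + 0.38 * 123 / 100
phi = 1 + 0.4674
phi = 1.467

1.467


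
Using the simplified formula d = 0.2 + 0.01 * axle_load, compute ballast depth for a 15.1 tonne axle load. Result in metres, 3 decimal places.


d = 0.2 + 0.01 * 15.1
d = 0.2 + 0.151
d = 0.351 m

0.351


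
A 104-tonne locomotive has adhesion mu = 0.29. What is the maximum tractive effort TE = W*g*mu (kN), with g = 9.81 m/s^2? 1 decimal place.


TE_max = W * g * mu
TE_max = 104 * 9.81 * 0.29
TE_max = 1020.24 * 0.29
TE_max = 295.9 kN

295.9


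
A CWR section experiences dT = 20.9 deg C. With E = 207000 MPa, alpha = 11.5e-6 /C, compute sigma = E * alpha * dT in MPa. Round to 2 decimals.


sigma = E * alpha * dT
sigma = 207000 * 11.5e-6 * 20.9
sigma = 2.3805 * 20.9
sigma = 49.75 MPa

49.75


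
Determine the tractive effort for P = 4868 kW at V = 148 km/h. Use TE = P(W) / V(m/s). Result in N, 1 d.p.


Convert: P = 4868 kW = 4868000 W
V = 148 / 3.6 = 41.1111 m/s
TE = 4868000 / 41.1111
TE = 118410.8 N

118410.8


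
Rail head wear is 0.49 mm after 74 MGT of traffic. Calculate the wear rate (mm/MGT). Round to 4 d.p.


Wear rate = total wear / cumulative tonnage
Rate = 0.49 / 74
Rate = 0.0066 mm/MGT

0.0066


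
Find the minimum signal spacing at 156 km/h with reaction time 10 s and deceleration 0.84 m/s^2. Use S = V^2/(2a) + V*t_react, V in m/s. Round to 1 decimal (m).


V = 156 / 3.6 = 43.3333 m/s
Braking distance = 43.3333^2 / (2*0.84) = 1117.7249 m
Sighting distance = 43.3333 * 10 = 433.3333 m
S = 1117.7249 + 433.3333 = 1551.1 m

1551.1


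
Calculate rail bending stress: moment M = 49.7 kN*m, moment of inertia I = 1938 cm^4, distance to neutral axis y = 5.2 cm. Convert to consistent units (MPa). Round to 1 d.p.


Convert units:
M = 49.7 kN*m = 49700000 N*mm
y = 5.2 cm = 52 mm
I = 1938 cm^4 = 19380000 mm^4
sigma = 49700000 * 52 / 19380000
sigma = 133.4 MPa

133.4


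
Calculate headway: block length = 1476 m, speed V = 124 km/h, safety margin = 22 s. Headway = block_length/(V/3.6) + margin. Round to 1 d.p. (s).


V = 124 / 3.6 = 34.4444 m/s
Block traversal time = 1476 / 34.4444 = 42.8516 s
Headway = 42.8516 + 22
Headway = 64.9 s

64.9


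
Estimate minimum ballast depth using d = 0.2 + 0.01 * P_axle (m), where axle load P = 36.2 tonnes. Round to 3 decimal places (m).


d = 0.2 + 0.01 * 36.2
d = 0.2 + 0.362
d = 0.562 m

0.562


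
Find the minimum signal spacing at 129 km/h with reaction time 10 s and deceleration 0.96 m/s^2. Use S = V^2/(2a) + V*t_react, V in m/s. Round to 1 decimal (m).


V = 129 / 3.6 = 35.8333 m/s
Braking distance = 35.8333^2 / (2*0.96) = 668.7645 m
Sighting distance = 35.8333 * 10 = 358.3333 m
S = 668.7645 + 358.3333 = 1027.1 m

1027.1


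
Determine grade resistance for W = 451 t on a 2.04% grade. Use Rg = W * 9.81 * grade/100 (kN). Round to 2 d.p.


Rg = W * 9.81 * grade / 100
Rg = 451 * 9.81 * 2.04 / 100
Rg = 4424.31 * 0.0204
Rg = 90.26 kN

90.26


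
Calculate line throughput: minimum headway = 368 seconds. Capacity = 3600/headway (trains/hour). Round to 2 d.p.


Capacity = 3600 / headway
Capacity = 3600 / 368
Capacity = 9.78 trains/hour

9.78


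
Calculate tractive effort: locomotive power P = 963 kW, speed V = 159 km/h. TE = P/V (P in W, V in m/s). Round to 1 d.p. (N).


Convert: P = 963 kW = 963000 W
V = 159 / 3.6 = 44.1667 m/s
TE = 963000 / 44.1667
TE = 21803.8 N

21803.8


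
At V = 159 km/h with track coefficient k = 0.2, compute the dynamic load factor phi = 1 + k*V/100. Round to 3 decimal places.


phi = 1 + k * V / 100
phi = 1 + 0.2 * 159 / 100
phi = 1 + 0.318
phi = 1.318

1.318


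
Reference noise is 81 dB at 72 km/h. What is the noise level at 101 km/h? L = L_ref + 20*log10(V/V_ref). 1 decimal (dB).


V/V_ref = 101 / 72 = 1.402778
log10(1.402778) = 0.146989
20 * 0.146989 = 2.9398
L = 81 + 2.9398 = 83.9 dB

83.9


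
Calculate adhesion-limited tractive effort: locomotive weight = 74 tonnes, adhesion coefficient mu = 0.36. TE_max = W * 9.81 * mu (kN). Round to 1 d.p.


TE_max = W * g * mu
TE_max = 74 * 9.81 * 0.36
TE_max = 725.94 * 0.36
TE_max = 261.3 kN

261.3


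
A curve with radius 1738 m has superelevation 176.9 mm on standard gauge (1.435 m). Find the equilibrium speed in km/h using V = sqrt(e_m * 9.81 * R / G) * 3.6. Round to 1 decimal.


Convert cant: e = 176.9 mm = 0.1769 m
V_ms = sqrt(0.1769 * 9.81 * 1738 / 1.435)
V_ms = sqrt(2101.816085) = 45.8456 m/s
V = 45.8456 * 3.6 = 165.0 km/h

165.0


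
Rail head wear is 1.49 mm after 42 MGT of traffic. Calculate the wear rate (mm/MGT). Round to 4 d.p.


Wear rate = total wear / cumulative tonnage
Rate = 1.49 / 42
Rate = 0.0355 mm/MGT

0.0355


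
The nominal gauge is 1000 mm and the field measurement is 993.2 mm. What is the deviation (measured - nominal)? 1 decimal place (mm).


Deviation = measured - nominal
Deviation = 993.2 - 1000
Deviation = -6.8 mm

-6.8
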